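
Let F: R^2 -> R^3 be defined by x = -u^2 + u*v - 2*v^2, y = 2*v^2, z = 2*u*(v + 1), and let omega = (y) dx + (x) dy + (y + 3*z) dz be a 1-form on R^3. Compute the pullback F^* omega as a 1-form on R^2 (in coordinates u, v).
F^* omega = (8*u*v^2 + 24*u*v + 12*u + 6*v^3 + 4*v^2) du + (8*u^2*v + 12*u^2 + 10*u*v^2 - 16*v^3) dv

Using F^*(f dg) = (f ∘ F) d(g ∘ F), substitute each coordinate x_i by F_i(u, v) in f_i, and replace dx_i by d F_i = (∂F_i/∂u) du + (∂F_i/∂v) dv.
  For the x component: f_1(F) = 2*v^2; d F_1 = (-2*u + v) du + (u - 4*v) dv
  For the y component: f_2(F) = -u^2 + u*v - 2*v^2; d F_2 = (0) du + (4*v) dv
  For the z component: f_3(F) = 6*u*v + 6*u + 2*v^2; d F_3 = (2*v + 2) du + (2*u) dv
Combining and collecting du, dv coefficients:
  coeff of du: 8*u*v^2 + 24*u*v + 12*u + 6*v^3 + 4*v^2
  coeff of dv: 8*u^2*v + 12*u^2 + 10*u*v^2 - 16*v^3
F^* omega = (8*u*v^2 + 24*u*v + 12*u + 6*v^3 + 4*v^2) du + (8*u^2*v + 12*u^2 + 10*u*v^2 - 16*v^3) dv.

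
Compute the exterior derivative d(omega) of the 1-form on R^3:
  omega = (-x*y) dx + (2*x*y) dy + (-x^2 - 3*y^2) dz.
d(omega) = (x + 2*y) dx ∧ dy + (-2*x) dx ∧ dz + (-6*y) dy ∧ dz

For a 1-form omega = sum_i f_i dx_i, the exterior derivative is
  d(omega) = sum_{i < j} (∂f_j/∂x_i - ∂f_i/∂x_j) dx_i ∧ dx_j.
  coefficient of dx ∧ dy: ∂f_2/∂x - ∂f_1/∂y = ∂(2*x*y)/∂x - ∂(-x*y)/∂y = x + 2*y
  coefficient of dx ∧ dz: ∂f_3/∂x - ∂f_1/∂z = ∂(-x^2 - 3*y^2)/∂x - ∂(-x*y)/∂z = -2*x
  coefficient of dy ∧ dz: ∂f_3/∂y - ∂f_2/∂z = ∂(-x^2 - 3*y^2)/∂y - ∂(2*x*y)/∂z = -6*y
Assembling: d(omega) = (x + 2*y) dx ∧ dy + (-2*x) dx ∧ dz + (-6*y) dy ∧ dz.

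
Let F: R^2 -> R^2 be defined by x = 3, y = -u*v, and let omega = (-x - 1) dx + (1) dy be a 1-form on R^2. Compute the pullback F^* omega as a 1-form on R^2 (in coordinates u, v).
F^* omega = (-v) du + (-u) dv

Using F^*(f dg) = (f ∘ F) d(g ∘ F), substitute each coordinate x_i by F_i(u, v) in f_i, and replace dx_i by d F_i = (∂F_i/∂u) du + (∂F_i/∂v) dv.
  For the x component: f_1(F) = -4; d F_1 = (0) du + (0) dv
  For the y component: f_2(F) = 1; d F_2 = (-v) du + (-u) dv
Combining and collecting du, dv coefficients:
  coeff of du: -v
  coeff of dv: -u
F^* omega = (-v) du + (-u) dv.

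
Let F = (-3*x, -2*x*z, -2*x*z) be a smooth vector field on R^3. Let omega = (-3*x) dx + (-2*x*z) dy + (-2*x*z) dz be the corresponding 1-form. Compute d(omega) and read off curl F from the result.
d(omega) = (2*x) dy ∧ dz + (2*z) dz ∧ dx + (-2*z) dx ∧ dy; curl F = (2*x, 2*z, -2*z)

d omega = sum_{i<j} (∂f_j/∂x_i - ∂f_i/∂x_j) dx_i ∧ dx_j. Under the identification (dy ∧ dz, dz ∧ dx, dx ∧ dy) ↔ (e_x, e_y, e_z), the coefficients are exactly the components of curl F. Compute:
  ∂R/∂y - ∂Q/∂z = (0) - (-2*x) = 2*x
  ∂P/∂z - ∂R/∂x = (0) - (-2*z) = 2*z
  ∂Q/∂x - ∂P/∂y = (-2*z) - (0) = -2*z.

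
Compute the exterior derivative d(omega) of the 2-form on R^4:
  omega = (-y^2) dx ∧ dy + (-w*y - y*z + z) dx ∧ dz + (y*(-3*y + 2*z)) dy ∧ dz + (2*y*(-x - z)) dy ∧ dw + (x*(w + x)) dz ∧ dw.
d(omega) = (w + z) dx ∧ dy ∧ dz + (w + 2*x - y) dx ∧ dz ∧ dw + (-2*y) dx ∧ dy ∧ dw + (2*y) dy ∧ dz ∧ dw

For a 2-form omega = sum_{i<j} g_{ij} dx_i ∧ dx_j, the exterior derivative is
  d(omega) = sum_{i<j} d(g_{ij}) ∧ dx_i ∧ dx_j = sum_{i<j, k} (∂g_{ij}/∂x_k) dx_k ∧ dx_i ∧ dx_j.
Expand each term, using dx_k ∧ dx_i ∧ dx_j = sgn(permutation) dx_{(a)} ∧ dx_{(b)} ∧ dx_{(c)} with (a < b < c) sorted:
  d(-w*y - y*z + z) includes (∂/∂y)(-w*y - y*z + z) dy = (-w - z) dy, which multiplied by dx ∧ dz gives (w + z) dx ∧ dy ∧ dz
  d(-w*y - y*z + z) includes (∂/∂w)(-w*y - y*z + z) dw = (-y) dw, which multiplied by dx ∧ dz gives (-y) dx ∧ dz ∧ dw
  d(2*y*(-x - z)) includes (∂/∂x)(2*y*(-x - z)) dx = (-2*y) dx, which multiplied by dy ∧ dw gives (-2*y) dx ∧ dy ∧ dw
  d(2*y*(-x - z)) includes (∂/∂z)(2*y*(-x - z)) dz = (-2*y) dz, which multiplied by dy ∧ dw gives (2*y) dy ∧ dz ∧ dw
  d(x*(w + x)) includes (∂/∂x)(x*(w + x)) dx = (w + 2*x) dx, which multiplied by dz ∧ dw gives (w + 2*x) dx ∧ dz ∧ dw
Collecting like 3-forms: d(omega) = (w + z) dx ∧ dy ∧ dz + (w + 2*x - y) dx ∧ dz ∧ dw + (-2*y) dx ∧ dy ∧ dw + (2*y) dy ∧ dz ∧ dw.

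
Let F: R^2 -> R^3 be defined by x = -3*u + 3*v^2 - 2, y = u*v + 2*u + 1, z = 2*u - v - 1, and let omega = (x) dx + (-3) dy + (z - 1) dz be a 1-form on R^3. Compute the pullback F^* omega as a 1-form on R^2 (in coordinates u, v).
F^* omega = (13*u - 9*v^2 - 5*v - 4) du + (-18*u*v - 5*u + 18*v^3 - 11*v + 2) dv

Using F^*(f dg) = (f ∘ F) d(g ∘ F), substitute each coordinate x_i by F_i(u, v) in f_i, and replace dx_i by d F_i = (∂F_i/∂u) du + (∂F_i/∂v) dv.
  For the x component: f_1(F) = -3*u + 3*v^2 - 2; d F_1 = (-3) du + (6*v) dv
  For the y component: f_2(F) = -3; d F_2 = (v + 2) du + (u) dv
  For the z component: f_3(F) = 2*u - v - 2; d F_3 = (2) du + (-1) dv
Combining and collecting du, dv coefficients:
  coeff of du: 13*u - 9*v^2 - 5*v - 4
  coeff of dv: -18*u*v - 5*u + 18*v^3 - 11*v + 2
F^* omega = (13*u - 9*v^2 - 5*v - 4) du + (-18*u*v - 5*u + 18*v^3 - 11*v + 2) dv.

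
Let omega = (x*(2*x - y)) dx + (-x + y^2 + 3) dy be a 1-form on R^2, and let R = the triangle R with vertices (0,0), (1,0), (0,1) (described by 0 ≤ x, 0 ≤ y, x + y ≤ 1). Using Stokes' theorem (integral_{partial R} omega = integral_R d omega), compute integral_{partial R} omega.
integral_(partial R) omega = -1/3

Stokes: integral_partial_R omega = integral_R d omega with d omega = (∂Q/∂x - ∂P/∂y) dx ∧ dy.
  ∂Q/∂x = -1
  ∂P/∂y = -x
  integrand = ∂Q/∂x - ∂P/∂y = x - 1.
Integrating over R: integral_0^1 integral_0^{1-x} (x - 1) dy dx = -1/3.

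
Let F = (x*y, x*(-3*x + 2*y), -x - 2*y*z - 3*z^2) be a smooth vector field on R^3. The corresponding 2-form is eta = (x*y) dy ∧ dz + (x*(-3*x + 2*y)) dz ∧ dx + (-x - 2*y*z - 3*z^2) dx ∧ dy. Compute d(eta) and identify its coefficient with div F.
d(eta) = (2*x - y - 6*z) dx ∧ dy ∧ dz; div F = 2*x - y - 6*z

For a 2-form in R^3 of the form above, applying d gives a 3-form with coefficient ∂P/∂x + ∂Q/∂y + ∂R/∂z:
  ∂P/∂x = y
  ∂Q/∂y = 2*x
  ∂R/∂z = -2*y - 6*z
Sum = 2*x - y - 6*z, which is exactly div F.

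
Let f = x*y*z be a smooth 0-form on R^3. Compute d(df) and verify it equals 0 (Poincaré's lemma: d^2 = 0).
d(df) = 0

Step 1: df = sum_i (∂f/∂x_i) dx_i = (y*z) dx + (x*z) dy + (x*y) dz.
Step 2: Apply d again. Using the 1-form formula, the coefficient of dx ∧ dy in d(df) is ∂^2 f/∂x ∂y - ∂^2 f/∂y ∂x = (z) - (z) = 0 (equality of mixed partials for smooth f).
Similarly for dx ∧ dz and dy ∧ dz — all coefficients vanish. So d(df) = 0.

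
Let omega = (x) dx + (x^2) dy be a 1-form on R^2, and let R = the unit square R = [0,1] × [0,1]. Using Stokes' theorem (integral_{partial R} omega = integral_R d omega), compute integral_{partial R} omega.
integral_(partial R) omega = 1

Stokes: integral_partial_R omega = integral_R d omega with d omega = (∂Q/∂x - ∂P/∂y) dx ∧ dy.
  ∂Q/∂x = 2*x
  ∂P/∂y = 0
  integrand = ∂Q/∂x - ∂P/∂y = 2*x.
Integrating over R: integral_0^1 integral_0^1 (2*x) dx dy = 1.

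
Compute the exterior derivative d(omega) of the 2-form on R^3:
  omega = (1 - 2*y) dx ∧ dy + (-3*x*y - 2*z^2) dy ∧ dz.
d(omega) = (-3*y) dx ∧ dy ∧ dz

For a 2-form omega = sum_{i<j} g_{ij} dx_i ∧ dx_j, the exterior derivative is
  d(omega) = sum_{i<j} d(g_{ij}) ∧ dx_i ∧ dx_j = sum_{i<j, k} (∂g_{ij}/∂x_k) dx_k ∧ dx_i ∧ dx_j.
Expand each term, using dx_k ∧ dx_i ∧ dx_j = sgn(permutation) dx_{(a)} ∧ dx_{(b)} ∧ dx_{(c)} with (a < b < c) sorted:
  d(-3*x*y - 2*z^2) includes (∂/∂x)(-3*x*y - 2*z^2) dx = (-3*y) dx, which multiplied by dy ∧ dz gives (-3*y) dx ∧ dy ∧ dz
Collecting like 3-forms: d(omega) = (-3*y) dx ∧ dy ∧ dz.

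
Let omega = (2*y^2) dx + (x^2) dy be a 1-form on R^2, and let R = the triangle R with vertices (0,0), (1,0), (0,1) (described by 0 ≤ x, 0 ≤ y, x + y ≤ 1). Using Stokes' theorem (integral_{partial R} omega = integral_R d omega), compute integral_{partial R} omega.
integral_(partial R) omega = -1/3

Stokes: integral_partial_R omega = integral_R d omega with d omega = (∂Q/∂x - ∂P/∂y) dx ∧ dy.
  ∂Q/∂x = 2*x
  ∂P/∂y = 4*y
  integrand = ∂Q/∂x - ∂P/∂y = 2*x - 4*y.
Integrating over R: integral_0^1 integral_0^{1-x} (2*x - 4*y) dy dx = -1/3.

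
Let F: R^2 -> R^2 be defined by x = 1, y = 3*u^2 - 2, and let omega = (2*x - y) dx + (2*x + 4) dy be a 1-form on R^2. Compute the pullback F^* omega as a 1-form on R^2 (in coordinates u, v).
F^* omega = (36*u) du

Using F^*(f dg) = (f ∘ F) d(g ∘ F), substitute each coordinate x_i by F_i(u, v) in f_i, and replace dx_i by d F_i = (∂F_i/∂u) du + (∂F_i/∂v) dv.
  For the x component: f_1(F) = 4 - 3*u^2; d F_1 = (0) du + (0) dv
  For the y component: f_2(F) = 6; d F_2 = (6*u) du + (0) dv
Combining and collecting du, dv coefficients:
  coeff of du: 36*u
  coeff of dv: 0
F^* omega = (36*u) du.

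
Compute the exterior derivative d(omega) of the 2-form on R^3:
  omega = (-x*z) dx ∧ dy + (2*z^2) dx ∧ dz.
d(omega) = (-x) dx ∧ dy ∧ dz

For a 2-form omega = sum_{i<j} g_{ij} dx_i ∧ dx_j, the exterior derivative is
  d(omega) = sum_{i<j} d(g_{ij}) ∧ dx_i ∧ dx_j = sum_{i<j, k} (∂g_{ij}/∂x_k) dx_k ∧ dx_i ∧ dx_j.
Expand each term, using dx_k ∧ dx_i ∧ dx_j = sgn(permutation) dx_{(a)} ∧ dx_{(b)} ∧ dx_{(c)} with (a < b < c) sorted:
  d(-x*z) includes (∂/∂z)(-x*z) dz = (-x) dz, which multiplied by dx ∧ dy gives (-x) dx ∧ dy ∧ dz
Collecting like 3-forms: d(omega) = (-x) dx ∧ dy ∧ dz.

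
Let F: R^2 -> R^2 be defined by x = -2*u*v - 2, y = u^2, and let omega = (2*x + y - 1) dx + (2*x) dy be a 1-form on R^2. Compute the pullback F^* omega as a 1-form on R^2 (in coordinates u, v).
F^* omega = (-10*u^2*v + 8*u*v^2 - 8*u + 10*v) du + (2*u*(-u^2 + 4*u*v + 5)) dv

Using F^*(f dg) = (f ∘ F) d(g ∘ F), substitute each coordinate x_i by F_i(u, v) in f_i, and replace dx_i by d F_i = (∂F_i/∂u) du + (∂F_i/∂v) dv.
  For the x component: f_1(F) = u^2 - 4*u*v - 5; d F_1 = (-2*v) du + (-2*u) dv
  For the y component: f_2(F) = -4*u*v - 4; d F_2 = (2*u) du + (0) dv
Combining and collecting du, dv coefficients:
  coeff of du: -10*u^2*v + 8*u*v^2 - 8*u + 10*v
  coeff of dv: 2*u*(-u^2 + 4*u*v + 5)
F^* omega = (-10*u^2*v + 8*u*v^2 - 8*u + 10*v) du + (2*u*(-u^2 + 4*u*v + 5)) dv.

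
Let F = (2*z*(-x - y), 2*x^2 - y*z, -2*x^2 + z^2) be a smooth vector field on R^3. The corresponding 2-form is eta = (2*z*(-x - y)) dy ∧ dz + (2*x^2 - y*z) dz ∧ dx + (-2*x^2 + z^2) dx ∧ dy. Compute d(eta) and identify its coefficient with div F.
d(eta) = (-z) dx ∧ dy ∧ dz; div F = -z

For a 2-form in R^3 of the form above, applying d gives a 3-form with coefficient ∂P/∂x + ∂Q/∂y + ∂R/∂z:
  ∂P/∂x = -2*z
  ∂Q/∂y = -z
  ∂R/∂z = 2*z
Sum = -z, which is exactly div F.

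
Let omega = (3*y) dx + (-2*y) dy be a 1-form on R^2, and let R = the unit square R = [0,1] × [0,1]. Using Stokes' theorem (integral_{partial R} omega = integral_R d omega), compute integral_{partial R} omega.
integral_(partial R) omega = -3

Stokes: integral_partial_R omega = integral_R d omega with d omega = (∂Q/∂x - ∂P/∂y) dx ∧ dy.
  ∂Q/∂x = 0
  ∂P/∂y = 3
  integrand = ∂Q/∂x - ∂P/∂y = -3.
Integrating over R: integral_0^1 integral_0^1 (-3) dx dy = -3.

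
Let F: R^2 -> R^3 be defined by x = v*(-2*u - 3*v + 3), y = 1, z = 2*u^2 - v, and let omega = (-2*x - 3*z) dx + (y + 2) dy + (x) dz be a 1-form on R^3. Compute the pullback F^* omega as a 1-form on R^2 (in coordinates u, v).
F^* omega = (2*v*(2*u^2 - 10*u*v + 6*u - 6*v^2 + 3*v)) du + (12*u^3 + 28*u^2*v - 18*u^2 - 36*u*v^2 + 20*u*v - 36*v^3 + 39*v^2 - 12*v) dv

Using F^*(f dg) = (f ∘ F) d(g ∘ F), substitute each coordinate x_i by F_i(u, v) in f_i, and replace dx_i by d F_i = (∂F_i/∂u) du + (∂F_i/∂v) dv.
  For the x component: f_1(F) = -6*u^2 + 4*u*v + 6*v^2 - 3*v; d F_1 = (-2*v) du + (-2*u - 6*v + 3) dv
  For the y component: f_2(F) = 3; d F_2 = (0) du + (0) dv
  For the z component: f_3(F) = v*(-2*u - 3*v + 3); d F_3 = (4*u) du + (-1) dv
Combining and collecting du, dv coefficients:
  coeff of du: 2*v*(2*u^2 - 10*u*v + 6*u - 6*v^2 + 3*v)
  coeff of dv: 12*u^3 + 28*u^2*v - 18*u^2 - 36*u*v^2 + 20*u*v - 36*v^3 + 39*v^2 - 12*v
F^* omega = (2*v*(2*u^2 - 10*u*v + 6*u - 6*v^2 + 3*v)) du + (12*u^3 + 28*u^2*v - 18*u^2 - 36*u*v^2 + 20*u*v - 36*v^3 + 39*v^2 - 12*v) dv.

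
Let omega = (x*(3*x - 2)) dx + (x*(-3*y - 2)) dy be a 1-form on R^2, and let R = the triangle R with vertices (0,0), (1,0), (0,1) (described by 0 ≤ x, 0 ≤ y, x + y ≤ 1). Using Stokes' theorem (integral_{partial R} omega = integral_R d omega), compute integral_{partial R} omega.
integral_(partial R) omega = -3/2

Stokes: integral_partial_R omega = integral_R d omega with d omega = (∂Q/∂x - ∂P/∂y) dx ∧ dy.
  ∂Q/∂x = -3*y - 2
  ∂P/∂y = 0
  integrand = ∂Q/∂x - ∂P/∂y = -3*y - 2.
Integrating over R: integral_0^1 integral_0^{1-x} (-3*y - 2) dy dx = -3/2.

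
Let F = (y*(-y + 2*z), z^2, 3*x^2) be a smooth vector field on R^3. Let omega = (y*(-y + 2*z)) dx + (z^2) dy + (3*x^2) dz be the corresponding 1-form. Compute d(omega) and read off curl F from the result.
d(omega) = (-2*z) dy ∧ dz + (-6*x + 2*y) dz ∧ dx + (2*y - 2*z) dx ∧ dy; curl F = (-2*z, -6*x + 2*y, 2*y - 2*z)

d omega = sum_{i<j} (∂f_j/∂x_i - ∂f_i/∂x_j) dx_i ∧ dx_j. Under the identification (dy ∧ dz, dz ∧ dx, dx ∧ dy) ↔ (e_x, e_y, e_z), the coefficients are exactly the components of curl F. Compute:
  ∂R/∂y - ∂Q/∂z = (0) - (2*z) = -2*z
  ∂P/∂z - ∂R/∂x = (2*y) - (6*x) = -6*x + 2*y
  ∂Q/∂x - ∂P/∂y = (0) - (-2*y + 2*z) = 2*y - 2*z.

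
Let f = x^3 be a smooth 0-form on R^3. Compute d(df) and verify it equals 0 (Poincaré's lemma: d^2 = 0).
d(df) = 0

Step 1: df = sum_i (∂f/∂x_i) dx_i = (3*x^2) dx + (0) dy + (0) dz.
Step 2: Apply d again. Using the 1-form formula, the coefficient of dx ∧ dy in d(df) is ∂^2 f/∂x ∂y - ∂^2 f/∂y ∂x = (0) - (0) = 0 (equality of mixed partials for smooth f).
Similarly for dx ∧ dz and dy ∧ dz — all coefficients vanish. So d(df) = 0.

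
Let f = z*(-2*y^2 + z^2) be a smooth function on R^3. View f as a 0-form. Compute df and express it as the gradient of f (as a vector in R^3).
df = (0) dx + (-4*y*z) dy + (-2*y^2 + 3*z^2) dz; grad f = (0, -4*y*z, -2*y^2 + 3*z^2)

For a 0-form f, d f = (∂f/∂x) dx + (∂f/∂y) dy + (∂f/∂z) dz. The components of the vector representation are exactly the entries of grad f in Cartesian coordinates:
  ∂f/∂x = 0
  ∂f/∂y = -4*y*z
  ∂f/∂z = -2*y^2 + 3*z^2.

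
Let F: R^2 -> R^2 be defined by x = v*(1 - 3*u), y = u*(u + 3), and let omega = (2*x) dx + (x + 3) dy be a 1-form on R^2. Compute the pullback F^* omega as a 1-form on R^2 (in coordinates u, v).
F^* omega = (-6*u^2*v + 18*u*v^2 - 7*u*v + 6*u - 6*v^2 + 3*v + 9) du + (2*v*(9*u^2 - 6*u + 1)) dv

Using F^*(f dg) = (f ∘ F) d(g ∘ F), substitute each coordinate x_i by F_i(u, v) in f_i, and replace dx_i by d F_i = (∂F_i/∂u) du + (∂F_i/∂v) dv.
  For the x component: f_1(F) = 2*v*(1 - 3*u); d F_1 = (-3*v) du + (1 - 3*u) dv
  For the y component: f_2(F) = -3*u*v + v + 3; d F_2 = (2*u + 3) du + (0) dv
Combining and collecting du, dv coefficients:
  coeff of du: -6*u^2*v + 18*u*v^2 - 7*u*v + 6*u - 6*v^2 + 3*v + 9
  coeff of dv: 2*v*(9*u^2 - 6*u + 1)
F^* omega = (-6*u^2*v + 18*u*v^2 - 7*u*v + 6*u - 6*v^2 + 3*v + 9) du + (2*v*(9*u^2 - 6*u + 1)) dv.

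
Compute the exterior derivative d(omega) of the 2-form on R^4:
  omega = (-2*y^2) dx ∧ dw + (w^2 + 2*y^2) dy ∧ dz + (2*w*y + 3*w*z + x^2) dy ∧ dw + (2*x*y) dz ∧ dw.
d(omega) = (2*x + 4*y) dx ∧ dy ∧ dw + (-w + 2*x) dy ∧ dz ∧ dw + (2*y) dx ∧ dz ∧ dw

For a 2-form omega = sum_{i<j} g_{ij} dx_i ∧ dx_j, the exterior derivative is
  d(omega) = sum_{i<j} d(g_{ij}) ∧ dx_i ∧ dx_j = sum_{i<j, k} (∂g_{ij}/∂x_k) dx_k ∧ dx_i ∧ dx_j.
Expand each term, using dx_k ∧ dx_i ∧ dx_j = sgn(permutation) dx_{(a)} ∧ dx_{(b)} ∧ dx_{(c)} with (a < b < c) sorted:
  d(-2*y^2) includes (∂/∂y)(-2*y^2) dy = (-4*y) dy, which multiplied by dx ∧ dw gives (4*y) dx ∧ dy ∧ dw
  d(w^2 + 2*y^2) includes (∂/∂w)(w^2 + 2*y^2) dw = (2*w) dw, which multiplied by dy ∧ dz gives (2*w) dy ∧ dz ∧ dw
  d(2*w*y + 3*w*z + x^2) includes (∂/∂x)(2*w*y + 3*w*z + x^2) dx = (2*x) dx, which multiplied by dy ∧ dw gives (2*x) dx ∧ dy ∧ dw
  d(2*w*y + 3*w*z + x^2) includes (∂/∂z)(2*w*y + 3*w*z + x^2) dz = (3*w) dz, which multiplied by dy ∧ dw gives (-3*w) dy ∧ dz ∧ dw
  d(2*x*y) includes (∂/∂x)(2*x*y) dx = (2*y) dx, which multiplied by dz ∧ dw gives (2*y) dx ∧ dz ∧ dw
  d(2*x*y) includes (∂/∂y)(2*x*y) dy = (2*x) dy, which multiplied by dz ∧ dw gives (2*x) dy ∧ dz ∧ dw
Collecting like 3-forms: d(omega) = (2*x + 4*y) dx ∧ dy ∧ dw + (-w + 2*x) dy ∧ dz ∧ dw + (2*y) dx ∧ dz ∧ dw.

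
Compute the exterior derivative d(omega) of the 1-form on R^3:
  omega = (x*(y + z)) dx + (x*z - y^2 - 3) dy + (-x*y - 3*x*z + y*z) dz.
d(omega) = (-x + z) dx ∧ dy + (-x - y - 3*z) dx ∧ dz + (-2*x + z) dy ∧ dz

For a 1-form omega = sum_i f_i dx_i, the exterior derivative is
  d(omega) = sum_{i < j} (∂f_j/∂x_i - ∂f_i/∂x_j) dx_i ∧ dx_j.
  coefficient of dx ∧ dy: ∂f_2/∂x - ∂f_1/∂y = ∂(x*z - y^2 - 3)/∂x - ∂(x*(y + z))/∂y = -x + z
  coefficient of dx ∧ dz: ∂f_3/∂x - ∂f_1/∂z = ∂(-x*y - 3*x*z + y*z)/∂x - ∂(x*(y + z))/∂z = -x - y - 3*z
  coefficient of dy ∧ dz: ∂f_3/∂y - ∂f_2/∂z = ∂(-x*y - 3*x*z + y*z)/∂y - ∂(x*z - y^2 - 3)/∂z = -2*x + z
Assembling: d(omega) = (-x + z) dx ∧ dy + (-x - y - 3*z) dx ∧ dz + (-2*x + z) dy ∧ dz.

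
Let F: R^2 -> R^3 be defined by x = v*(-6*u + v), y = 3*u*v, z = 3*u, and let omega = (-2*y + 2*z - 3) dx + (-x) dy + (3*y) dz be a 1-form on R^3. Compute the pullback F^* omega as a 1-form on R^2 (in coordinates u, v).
F^* omega = (3*v*(18*u*v - 3*u - v^2 + 6)) du + (54*u^2*v - 36*u^2 - 15*u*v^2 + 12*u*v + 18*u - 6*v) dv

Using F^*(f dg) = (f ∘ F) d(g ∘ F), substitute each coordinate x_i by F_i(u, v) in f_i, and replace dx_i by d F_i = (∂F_i/∂u) du + (∂F_i/∂v) dv.
  For the x component: f_1(F) = -6*u*v + 6*u - 3; d F_1 = (-6*v) du + (-6*u + 2*v) dv
  For the y component: f_2(F) = v*(6*u - v); d F_2 = (3*v) du + (3*u) dv
  For the z component: f_3(F) = 9*u*v; d F_3 = (3) du + (0) dv
Combining and collecting du, dv coefficients:
  coeff of du: 3*v*(18*u*v - 3*u - v^2 + 6)
  coeff of dv: 54*u^2*v - 36*u^2 - 15*u*v^2 + 12*u*v + 18*u - 6*v
F^* omega = (3*v*(18*u*v - 3*u - v^2 + 6)) du + (54*u^2*v - 36*u^2 - 15*u*v^2 + 12*u*v + 18*u - 6*v) dv.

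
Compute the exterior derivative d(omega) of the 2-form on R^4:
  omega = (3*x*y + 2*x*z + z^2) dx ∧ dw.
d(omega) = (-3*x) dx ∧ dy ∧ dw + (-2*x - 2*z) dx ∧ dz ∧ dw

For a 2-form omega = sum_{i<j} g_{ij} dx_i ∧ dx_j, the exterior derivative is
  d(omega) = sum_{i<j} d(g_{ij}) ∧ dx_i ∧ dx_j = sum_{i<j, k} (∂g_{ij}/∂x_k) dx_k ∧ dx_i ∧ dx_j.
Expand each term, using dx_k ∧ dx_i ∧ dx_j = sgn(permutation) dx_{(a)} ∧ dx_{(b)} ∧ dx_{(c)} with (a < b < c) sorted:
  d(3*x*y + 2*x*z + z^2) includes (∂/∂y)(3*x*y + 2*x*z + z^2) dy = (3*x) dy, which multiplied by dx ∧ dw gives (-3*x) dx ∧ dy ∧ dw
  d(3*x*y + 2*x*z + z^2) includes (∂/∂z)(3*x*y + 2*x*z + z^2) dz = (2*x + 2*z) dz, which multiplied by dx ∧ dw gives (-2*x - 2*z) dx ∧ dz ∧ dw
Collecting like 3-forms: d(omega) = (-3*x) dx ∧ dy ∧ dw + (-2*x - 2*z) dx ∧ dz ∧ dw.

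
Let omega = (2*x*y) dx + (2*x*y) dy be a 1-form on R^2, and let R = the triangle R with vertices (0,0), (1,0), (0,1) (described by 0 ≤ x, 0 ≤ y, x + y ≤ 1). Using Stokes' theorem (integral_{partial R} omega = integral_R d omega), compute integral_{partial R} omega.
integral_(partial R) omega = 0

Stokes: integral_partial_R omega = integral_R d omega with d omega = (∂Q/∂x - ∂P/∂y) dx ∧ dy.
  ∂Q/∂x = 2*y
  ∂P/∂y = 2*x
  integrand = ∂Q/∂x - ∂P/∂y = -2*x + 2*y.
Integrating over R: integral_0^1 integral_0^{1-x} (-2*x + 2*y) dy dx = 0.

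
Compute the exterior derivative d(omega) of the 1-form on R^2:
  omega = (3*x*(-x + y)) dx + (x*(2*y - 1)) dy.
d(omega) = (-3*x + 2*y - 1) dx ∧ dy

For a 1-form omega = sum_i f_i dx_i, the exterior derivative is
  d(omega) = sum_{i < j} (∂f_j/∂x_i - ∂f_i/∂x_j) dx_i ∧ dx_j.
  coefficient of dx ∧ dy: ∂f_2/∂x - ∂f_1/∂y = ∂(x*(2*y - 1))/∂x - ∂(3*x*(-x + y))/∂y = -3*x + 2*y - 1
Assembling: d(omega) = (-3*x + 2*y - 1) dx ∧ dy.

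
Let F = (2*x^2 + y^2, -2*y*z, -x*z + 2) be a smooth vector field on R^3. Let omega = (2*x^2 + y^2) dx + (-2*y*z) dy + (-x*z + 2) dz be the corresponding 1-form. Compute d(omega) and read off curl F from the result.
d(omega) = (2*y) dy ∧ dz + (z) dz ∧ dx + (-2*y) dx ∧ dy; curl F = (2*y, z, -2*y)

d omega = sum_{i<j} (∂f_j/∂x_i - ∂f_i/∂x_j) dx_i ∧ dx_j. Under the identification (dy ∧ dz, dz ∧ dx, dx ∧ dy) ↔ (e_x, e_y, e_z), the coefficients are exactly the components of curl F. Compute:
  ∂R/∂y - ∂Q/∂z = (0) - (-2*y) = 2*y
  ∂P/∂z - ∂R/∂x = (0) - (-z) = z
  ∂Q/∂x - ∂P/∂y = (0) - (2*y) = -2*y.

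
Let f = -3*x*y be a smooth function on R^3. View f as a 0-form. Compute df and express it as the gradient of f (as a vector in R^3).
df = (-3*y) dx + (-3*x) dy + (0) dz; grad f = (-3*y, -3*x, 0)

For a 0-form f, d f = (∂f/∂x) dx + (∂f/∂y) dy + (∂f/∂z) dz. The components of the vector representation are exactly the entries of grad f in Cartesian coordinates:
  ∂f/∂x = -3*y
  ∂f/∂y = -3*x
  ∂f/∂z = 0.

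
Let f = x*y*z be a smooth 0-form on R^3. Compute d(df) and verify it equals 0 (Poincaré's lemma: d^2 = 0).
d(df) = 0

Step 1: df = sum_i (∂f/∂x_i) dx_i = (y*z) dx + (x*z) dy + (x*y) dz.
Step 2: Apply d again. Using the 1-form formula, the coefficient of dx ∧ dy in d(df) is ∂^2 f/∂x ∂y - ∂^2 f/∂y ∂x = (z) - (z) = 0 (equality of mixed partials for smooth f).
Similarly for dx ∧ dz and dy ∧ dz — all coefficients vanish. So d(df) = 0.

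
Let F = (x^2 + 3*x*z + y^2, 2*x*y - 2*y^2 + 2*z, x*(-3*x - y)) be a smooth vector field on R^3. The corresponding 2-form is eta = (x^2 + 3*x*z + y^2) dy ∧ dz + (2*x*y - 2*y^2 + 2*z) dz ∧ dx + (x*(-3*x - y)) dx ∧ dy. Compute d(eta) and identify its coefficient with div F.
d(eta) = (4*x - 4*y + 3*z) dx ∧ dy ∧ dz; div F = 4*x - 4*y + 3*z

For a 2-form in R^3 of the form above, applying d gives a 3-form with coefficient ∂P/∂x + ∂Q/∂y + ∂R/∂z:
  ∂P/∂x = 2*x + 3*z
  ∂Q/∂y = 2*x - 4*y
  ∂R/∂z = 0
Sum = 4*x - 4*y + 3*z, which is exactly div F.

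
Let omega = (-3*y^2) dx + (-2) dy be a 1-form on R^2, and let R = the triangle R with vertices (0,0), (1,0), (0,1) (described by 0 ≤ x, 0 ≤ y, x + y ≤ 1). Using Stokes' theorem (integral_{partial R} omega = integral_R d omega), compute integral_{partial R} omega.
integral_(partial R) omega = 1

Stokes: integral_partial_R omega = integral_R d omega with d omega = (∂Q/∂x - ∂P/∂y) dx ∧ dy.
  ∂Q/∂x = 0
  ∂P/∂y = -6*y
  integrand = ∂Q/∂x - ∂P/∂y = 6*y.
Integrating over R: integral_0^1 integral_0^{1-x} (6*y) dy dx = 1.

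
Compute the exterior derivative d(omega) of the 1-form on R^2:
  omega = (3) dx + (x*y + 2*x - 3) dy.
d(omega) = (y + 2) dx ∧ dy

For a 1-form omega = sum_i f_i dx_i, the exterior derivative is
  d(omega) = sum_{i < j} (∂f_j/∂x_i - ∂f_i/∂x_j) dx_i ∧ dx_j.
  coefficient of dx ∧ dy: ∂f_2/∂x - ∂f_1/∂y = ∂(x*y + 2*x - 3)/∂x - ∂(3)/∂y = y + 2
Assembling: d(omega) = (y + 2) dx ∧ dy.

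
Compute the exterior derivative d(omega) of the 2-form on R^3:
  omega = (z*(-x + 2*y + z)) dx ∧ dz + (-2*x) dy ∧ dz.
d(omega) = (-2*z - 2) dx ∧ dy ∧ dz

For a 2-form omega = sum_{i<j} g_{ij} dx_i ∧ dx_j, the exterior derivative is
  d(omega) = sum_{i<j} d(g_{ij}) ∧ dx_i ∧ dx_j = sum_{i<j, k} (∂g_{ij}/∂x_k) dx_k ∧ dx_i ∧ dx_j.
Expand each term, using dx_k ∧ dx_i ∧ dx_j = sgn(permutation) dx_{(a)} ∧ dx_{(b)} ∧ dx_{(c)} with (a < b < c) sorted:
  d(z*(-x + 2*y + z)) includes (∂/∂y)(z*(-x + 2*y + z)) dy = (2*z) dy, which multiplied by dx ∧ dz gives (-2*z) dx ∧ dy ∧ dz
  d(-2*x) includes (∂/∂x)(-2*x) dx = (-2) dx, which multiplied by dy ∧ dz gives (-2) dx ∧ dy ∧ dz
Collecting like 3-forms: d(omega) = (-2*z - 2) dx ∧ dy ∧ dz.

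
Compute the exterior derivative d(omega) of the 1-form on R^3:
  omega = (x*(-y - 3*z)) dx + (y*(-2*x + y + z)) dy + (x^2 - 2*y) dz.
d(omega) = (x - 2*y) dx ∧ dy + (5*x) dx ∧ dz + (-y - 2) dy ∧ dz

For a 1-form omega = sum_i f_i dx_i, the exterior derivative is
  d(omega) = sum_{i < j} (∂f_j/∂x_i - ∂f_i/∂x_j) dx_i ∧ dx_j.
  coefficient of dx ∧ dy: ∂f_2/∂x - ∂f_1/∂y = ∂(y*(-2*x + y + z))/∂x - ∂(x*(-y - 3*z))/∂y = x - 2*y
  coefficient of dx ∧ dz: ∂f_3/∂x - ∂f_1/∂z = ∂(x^2 - 2*y)/∂x - ∂(x*(-y - 3*z))/∂z = 5*x
  coefficient of dy ∧ dz: ∂f_3/∂y - ∂f_2/∂z = ∂(x^2 - 2*y)/∂y - ∂(y*(-2*x + y + z))/∂z = -y - 2
Assembling: d(omega) = (x - 2*y) dx ∧ dy + (5*x) dx ∧ dz + (-y - 2) dy ∧ dz.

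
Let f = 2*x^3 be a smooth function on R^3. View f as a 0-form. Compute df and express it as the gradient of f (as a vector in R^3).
df = (6*x^2) dx + (0) dy + (0) dz; grad f = (6*x^2, 0, 0)

For a 0-form f, d f = (∂f/∂x) dx + (∂f/∂y) dy + (∂f/∂z) dz. The components of the vector representation are exactly the entries of grad f in Cartesian coordinates:
  ∂f/∂x = 6*x^2
  ∂f/∂y = 0
  ∂f/∂z = 0.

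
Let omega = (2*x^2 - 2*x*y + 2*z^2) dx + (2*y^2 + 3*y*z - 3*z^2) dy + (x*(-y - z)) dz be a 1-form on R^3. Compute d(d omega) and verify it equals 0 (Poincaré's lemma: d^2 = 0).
d(d omega) = 0

Step 1: d omega = sum_{i<j} (∂f_j/∂x_i - ∂f_i/∂x_j) dx_i ∧ dx_j:
  coeff of dx ∧ dy: 2*x
  coeff of dx ∧ dz: -y - 5*z
  coeff of dy ∧ dz: -x - 3*y + 6*z
Step 2: Apply d again to each 2-form coefficient. The only possible 3-form in R^3 is dx ∧ dy ∧ dz, with coefficient
  ∂(coeff of dy∧dz)/∂x - ∂(coeff of dx∧dz)/∂y + ∂(coeff of dx∧dy)/∂z
  = ∂/∂x (-x - 3*y + 6*z) - ∂/∂y (-y - 5*z) + ∂/∂z (2*x).
Each of these terms simplifies to sums of mixed partials that cancel in pairs. The result is 0 (by equality of mixed partials for smooth functions — Schwarz / Clairaut).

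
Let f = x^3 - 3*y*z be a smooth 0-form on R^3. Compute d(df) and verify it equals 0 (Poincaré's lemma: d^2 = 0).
d(df) = 0

Step 1: df = sum_i (∂f/∂x_i) dx_i = (3*x^2) dx + (-3*z) dy + (-3*y) dz.
Step 2: Apply d again. Using the 1-form formula, the coefficient of dx ∧ dy in d(df) is ∂^2 f/∂x ∂y - ∂^2 f/∂y ∂x = (0) - (0) = 0 (equality of mixed partials for smooth f).
Similarly for dx ∧ dz and dy ∧ dz — all coefficients vanish. So d(df) = 0.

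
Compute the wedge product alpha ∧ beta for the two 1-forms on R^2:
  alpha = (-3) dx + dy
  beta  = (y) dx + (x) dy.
alpha ∧ beta = (-3*x - y) dx ∧ dy

Distribute the wedge, using dx_i ∧ dx_j = -dx_j ∧ dx_i and dx_i ∧ dx_i = 0. For each pair (i, j) with i < j, the coefficient of dx_i ∧ dx_j in alpha ∧ beta is (alpha_i * beta_j - alpha_j * beta_i). Collecting: alpha ∧ beta = (-3*x - y) dx ∧ dy.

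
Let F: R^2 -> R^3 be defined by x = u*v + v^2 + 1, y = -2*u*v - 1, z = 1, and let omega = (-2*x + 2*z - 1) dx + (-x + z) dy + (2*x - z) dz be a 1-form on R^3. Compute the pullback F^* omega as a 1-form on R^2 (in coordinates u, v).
F^* omega = (-v) du + (-4*u*v^2 - u - 4*v^3 - 2*v) dv

Using F^*(f dg) = (f ∘ F) d(g ∘ F), substitute each coordinate x_i by F_i(u, v) in f_i, and replace dx_i by d F_i = (∂F_i/∂u) du + (∂F_i/∂v) dv.
  For the x component: f_1(F) = -2*u*v - 2*v^2 - 1; d F_1 = (v) du + (u + 2*v) dv
  For the y component: f_2(F) = v*(-u - v); d F_2 = (-2*v) du + (-2*u) dv
  For the z component: f_3(F) = 2*u*v + 2*v^2 + 1; d F_3 = (0) du + (0) dv
Combining and collecting du, dv coefficients:
  coeff of du: -v
  coeff of dv: -4*u*v^2 - u - 4*v^3 - 2*v
F^* omega = (-v) du + (-4*u*v^2 - u - 4*v^3 - 2*v) dv.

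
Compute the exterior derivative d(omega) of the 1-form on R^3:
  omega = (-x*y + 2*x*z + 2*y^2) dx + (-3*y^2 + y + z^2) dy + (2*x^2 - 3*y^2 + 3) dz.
d(omega) = (x - 4*y) dx ∧ dy + (2*x) dx ∧ dz + (-6*y - 2*z) dy ∧ dz

For a 1-form omega = sum_i f_i dx_i, the exterior derivative is
  d(omega) = sum_{i < j} (∂f_j/∂x_i - ∂f_i/∂x_j) dx_i ∧ dx_j.
  coefficient of dx ∧ dy: ∂f_2/∂x - ∂f_1/∂y = ∂(-3*y^2 + y + z^2)/∂x - ∂(-x*y + 2*x*z + 2*y^2)/∂y = x - 4*y
  coefficient of dx ∧ dz: ∂f_3/∂x - ∂f_1/∂z = ∂(2*x^2 - 3*y^2 + 3)/∂x - ∂(-x*y + 2*x*z + 2*y^2)/∂z = 2*x
  coefficient of dy ∧ dz: ∂f_3/∂y - ∂f_2/∂z = ∂(2*x^2 - 3*y^2 + 3)/∂y - ∂(-3*y^2 + y + z^2)/∂z = -6*y - 2*z
Assembling: d(omega) = (x - 4*y) dx ∧ dy + (2*x) dx ∧ dz + (-6*y - 2*z) dy ∧ dz.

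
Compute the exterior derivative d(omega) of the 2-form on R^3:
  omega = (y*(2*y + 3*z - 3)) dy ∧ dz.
d(omega) = 0

For a 2-form omega = sum_{i<j} g_{ij} dx_i ∧ dx_j, the exterior derivative is
  d(omega) = sum_{i<j} d(g_{ij}) ∧ dx_i ∧ dx_j = sum_{i<j, k} (∂g_{ij}/∂x_k) dx_k ∧ dx_i ∧ dx_j.
Expand each term, using dx_k ∧ dx_i ∧ dx_j = sgn(permutation) dx_{(a)} ∧ dx_{(b)} ∧ dx_{(c)} with (a < b < c) sorted:

Collecting like 3-forms: d(omega) = 0.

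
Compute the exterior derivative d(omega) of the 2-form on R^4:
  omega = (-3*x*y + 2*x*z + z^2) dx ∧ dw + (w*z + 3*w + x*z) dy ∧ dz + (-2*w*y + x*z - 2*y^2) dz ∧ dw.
d(omega) = (3*x) dx ∧ dy ∧ dw + (-2*x - z) dx ∧ dz ∧ dw + (z) dx ∧ dy ∧ dz + (-2*w - 4*y + z + 3) dy ∧ dz ∧ dw

For a 2-form omega = sum_{i<j} g_{ij} dx_i ∧ dx_j, the exterior derivative is
  d(omega) = sum_{i<j} d(g_{ij}) ∧ dx_i ∧ dx_j = sum_{i<j, k} (∂g_{ij}/∂x_k) dx_k ∧ dx_i ∧ dx_j.
Expand each term, using dx_k ∧ dx_i ∧ dx_j = sgn(permutation) dx_{(a)} ∧ dx_{(b)} ∧ dx_{(c)} with (a < b < c) sorted:
  d(-3*x*y + 2*x*z + z^2) includes (∂/∂y)(-3*x*y + 2*x*z + z^2) dy = (-3*x) dy, which multiplied by dx ∧ dw gives (3*x) dx ∧ dy ∧ dw
  d(-3*x*y + 2*x*z + z^2) includes (∂/∂z)(-3*x*y + 2*x*z + z^2) dz = (2*x + 2*z) dz, which multiplied by dx ∧ dw gives (-2*x - 2*z) dx ∧ dz ∧ dw
  d(w*z + 3*w + x*z) includes (∂/∂x)(w*z + 3*w + x*z) dx = (z) dx, which multiplied by dy ∧ dz gives (z) dx ∧ dy ∧ dz
  d(w*z + 3*w + x*z) includes (∂/∂w)(w*z + 3*w + x*z) dw = (z + 3) dw, which multiplied by dy ∧ dz gives (z + 3) dy ∧ dz ∧ dw
  d(-2*w*y + x*z - 2*y^2) includes (∂/∂x)(-2*w*y + x*z - 2*y^2) dx = (z) dx, which multiplied by dz ∧ dw gives (z) dx ∧ dz ∧ dw
  d(-2*w*y + x*z - 2*y^2) includes (∂/∂y)(-2*w*y + x*z - 2*y^2) dy = (-2*w - 4*y) dy, which multiplied by dz ∧ dw gives (-2*w - 4*y) dy ∧ dz ∧ dw
Collecting like 3-forms: d(omega) = (3*x) dx ∧ dy ∧ dw + (-2*x - z) dx ∧ dz ∧ dw + (z) dx ∧ dy ∧ dz + (-2*w - 4*y + z + 3) dy ∧ dz ∧ dw.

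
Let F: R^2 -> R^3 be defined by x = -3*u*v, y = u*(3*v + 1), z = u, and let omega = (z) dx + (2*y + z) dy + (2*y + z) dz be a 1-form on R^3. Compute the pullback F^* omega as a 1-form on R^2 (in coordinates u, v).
F^* omega = (6*u*(3*v^2 + 3*v + 1)) du + (u^2*(18*v + 6)) dv

Using F^*(f dg) = (f ∘ F) d(g ∘ F), substitute each coordinate x_i by F_i(u, v) in f_i, and replace dx_i by d F_i = (∂F_i/∂u) du + (∂F_i/∂v) dv.
  For the x component: f_1(F) = u; d F_1 = (-3*v) du + (-3*u) dv
  For the y component: f_2(F) = 3*u*(2*v + 1); d F_2 = (3*v + 1) du + (3*u) dv
  For the z component: f_3(F) = 3*u*(2*v + 1); d F_3 = (1) du + (0) dv
Combining and collecting du, dv coefficients:
  coeff of du: 6*u*(3*v^2 + 3*v + 1)
  coeff of dv: u^2*(18*v + 6)
F^* omega = (6*u*(3*v^2 + 3*v + 1)) du + (u^2*(18*v + 6)) dv.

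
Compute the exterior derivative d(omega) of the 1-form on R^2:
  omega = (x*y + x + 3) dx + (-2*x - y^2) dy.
d(omega) = (-x - 2) dx ∧ dy

For a 1-form omega = sum_i f_i dx_i, the exterior derivative is
  d(omega) = sum_{i < j} (∂f_j/∂x_i - ∂f_i/∂x_j) dx_i ∧ dx_j.
  coefficient of dx ∧ dy: ∂f_2/∂x - ∂f_1/∂y = ∂(-2*x - y^2)/∂x - ∂(x*y + x + 3)/∂y = -x - 2
Assembling: d(omega) = (-x - 2) dx ∧ dy.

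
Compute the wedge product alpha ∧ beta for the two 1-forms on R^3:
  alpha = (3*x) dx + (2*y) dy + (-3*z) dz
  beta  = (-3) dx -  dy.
alpha ∧ beta = (-3*x + 6*y) dx ∧ dy + (-9*z) dx ∧ dz + (-3*z) dy ∧ dz

Distribute the wedge, using dx_i ∧ dx_j = -dx_j ∧ dx_i and dx_i ∧ dx_i = 0. For each pair (i, j) with i < j, the coefficient of dx_i ∧ dx_j in alpha ∧ beta is (alpha_i * beta_j - alpha_j * beta_i). Collecting: alpha ∧ beta = (-3*x + 6*y) dx ∧ dy + (-9*z) dx ∧ dz + (-3*z) dy ∧ dz.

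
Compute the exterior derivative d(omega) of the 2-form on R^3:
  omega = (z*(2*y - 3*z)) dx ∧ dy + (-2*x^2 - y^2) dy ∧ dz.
d(omega) = (-4*x + 2*y - 6*z) dx ∧ dy ∧ dz

For a 2-form omega = sum_{i<j} g_{ij} dx_i ∧ dx_j, the exterior derivative is
  d(omega) = sum_{i<j} d(g_{ij}) ∧ dx_i ∧ dx_j = sum_{i<j, k} (∂g_{ij}/∂x_k) dx_k ∧ dx_i ∧ dx_j.
Expand each term, using dx_k ∧ dx_i ∧ dx_j = sgn(permutation) dx_{(a)} ∧ dx_{(b)} ∧ dx_{(c)} with (a < b < c) sorted:
  d(z*(2*y - 3*z)) includes (∂/∂z)(z*(2*y - 3*z)) dz = (2*y - 6*z) dz, which multiplied by dx ∧ dy gives (2*y - 6*z) dx ∧ dy ∧ dz
  d(-2*x^2 - y^2) includes (∂/∂x)(-2*x^2 - y^2) dx = (-4*x) dx, which multiplied by dy ∧ dz gives (-4*x) dx ∧ dy ∧ dz
Collecting like 3-forms: d(omega) = (-4*x + 2*y - 6*z) dx ∧ dy ∧ dz.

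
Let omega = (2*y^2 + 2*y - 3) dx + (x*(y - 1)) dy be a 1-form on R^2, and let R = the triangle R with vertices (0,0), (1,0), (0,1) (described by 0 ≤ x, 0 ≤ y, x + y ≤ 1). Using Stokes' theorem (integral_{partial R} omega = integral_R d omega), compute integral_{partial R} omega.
integral_(partial R) omega = -2

Stokes: integral_partial_R omega = integral_R d omega with d omega = (∂Q/∂x - ∂P/∂y) dx ∧ dy.
  ∂Q/∂x = y - 1
  ∂P/∂y = 4*y + 2
  integrand = ∂Q/∂x - ∂P/∂y = -3*y - 3.
Integrating over R: integral_0^1 integral_0^{1-x} (-3*y - 3) dy dx = -2.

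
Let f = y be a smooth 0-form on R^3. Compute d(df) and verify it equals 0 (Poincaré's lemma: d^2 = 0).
d(df) = 0

Step 1: df = sum_i (∂f/∂x_i) dx_i = (0) dx + (1) dy + (0) dz.
Step 2: Apply d again. Using the 1-form formula, the coefficient of dx ∧ dy in d(df) is ∂^2 f/∂x ∂y - ∂^2 f/∂y ∂x = (0) - (0) = 0 (equality of mixed partials for smooth f).
Similarly for dx ∧ dz and dy ∧ dz — all coefficients vanish. So d(df) = 0.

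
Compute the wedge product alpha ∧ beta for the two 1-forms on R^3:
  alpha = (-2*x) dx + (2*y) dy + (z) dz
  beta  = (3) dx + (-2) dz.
alpha ∧ beta = (4*x - 3*z) dx ∧ dz + (-6*y) dx ∧ dy + (-4*y) dy ∧ dz

Distribute the wedge, using dx_i ∧ dx_j = -dx_j ∧ dx_i and dx_i ∧ dx_i = 0. For each pair (i, j) with i < j, the coefficient of dx_i ∧ dx_j in alpha ∧ beta is (alpha_i * beta_j - alpha_j * beta_i). Collecting: alpha ∧ beta = (4*x - 3*z) dx ∧ dz + (-6*y) dx ∧ dy + (-4*y) dy ∧ dz.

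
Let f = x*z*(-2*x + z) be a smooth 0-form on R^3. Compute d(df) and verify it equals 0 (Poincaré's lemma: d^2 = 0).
d(df) = 0

Step 1: df = sum_i (∂f/∂x_i) dx_i = (z*(-4*x + z)) dx + (0) dy + (2*x*(-x + z)) dz.
Step 2: Apply d again. Using the 1-form formula, the coefficient of dx ∧ dy in d(df) is ∂^2 f/∂x ∂y - ∂^2 f/∂y ∂x = (0) - (0) = 0 (equality of mixed partials for smooth f).
Similarly for dx ∧ dz and dy ∧ dz — all coefficients vanish. So d(df) = 0.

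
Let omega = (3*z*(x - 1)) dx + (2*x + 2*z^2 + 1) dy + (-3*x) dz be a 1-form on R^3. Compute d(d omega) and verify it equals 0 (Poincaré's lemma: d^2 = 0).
d(d omega) = 0

Step 1: d omega = sum_{i<j} (∂f_j/∂x_i - ∂f_i/∂x_j) dx_i ∧ dx_j:
  coeff of dx ∧ dy: 2
  coeff of dx ∧ dz: -3*x
  coeff of dy ∧ dz: -4*z
Step 2: Apply d again to each 2-form coefficient. The only possible 3-form in R^3 is dx ∧ dy ∧ dz, with coefficient
  ∂(coeff of dy∧dz)/∂x - ∂(coeff of dx∧dz)/∂y + ∂(coeff of dx∧dy)/∂z
  = ∂/∂x (-4*z) - ∂/∂y (-3*x) + ∂/∂z (2).
Each of these terms simplifies to sums of mixed partials that cancel in pairs. The result is 0 (by equality of mixed partials for smooth functions — Schwarz / Clairaut).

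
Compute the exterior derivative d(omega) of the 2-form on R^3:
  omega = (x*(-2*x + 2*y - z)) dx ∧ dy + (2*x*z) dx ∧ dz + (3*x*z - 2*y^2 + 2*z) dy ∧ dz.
d(omega) = (-x + 3*z) dx ∧ dy ∧ dz

For a 2-form omega = sum_{i<j} g_{ij} dx_i ∧ dx_j, the exterior derivative is
  d(omega) = sum_{i<j} d(g_{ij}) ∧ dx_i ∧ dx_j = sum_{i<j, k} (∂g_{ij}/∂x_k) dx_k ∧ dx_i ∧ dx_j.
Expand each term, using dx_k ∧ dx_i ∧ dx_j = sgn(permutation) dx_{(a)} ∧ dx_{(b)} ∧ dx_{(c)} with (a < b < c) sorted:
  d(x*(-2*x + 2*y - z)) includes (∂/∂z)(x*(-2*x + 2*y - z)) dz = (-x) dz, which multiplied by dx ∧ dy gives (-x) dx ∧ dy ∧ dz
  d(3*x*z - 2*y^2 + 2*z) includes (∂/∂x)(3*x*z - 2*y^2 + 2*z) dx = (3*z) dx, which multiplied by dy ∧ dz gives (3*z) dx ∧ dy ∧ dz
Collecting like 3-forms: d(omega) = (-x + 3*z) dx ∧ dy ∧ dz.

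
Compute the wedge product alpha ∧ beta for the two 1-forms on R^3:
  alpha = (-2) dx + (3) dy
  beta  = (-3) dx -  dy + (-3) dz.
alpha ∧ beta = (11) dx ∧ dy + (6) dx ∧ dz + (-9) dy ∧ dz

Distribute the wedge, using dx_i ∧ dx_j = -dx_j ∧ dx_i and dx_i ∧ dx_i = 0. For each pair (i, j) with i < j, the coefficient of dx_i ∧ dx_j in alpha ∧ beta is (alpha_i * beta_j - alpha_j * beta_i). Collecting: alpha ∧ beta = (11) dx ∧ dy + (6) dx ∧ dz + (-9) dy ∧ dz.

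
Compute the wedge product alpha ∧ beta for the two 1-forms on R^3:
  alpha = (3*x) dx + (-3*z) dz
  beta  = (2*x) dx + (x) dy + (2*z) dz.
alpha ∧ beta = (3*x^2) dx ∧ dy + (12*x*z) dx ∧ dz + (3*x*z) dy ∧ dz

Distribute the wedge, using dx_i ∧ dx_j = -dx_j ∧ dx_i and dx_i ∧ dx_i = 0. For each pair (i, j) with i < j, the coefficient of dx_i ∧ dx_j in alpha ∧ beta is (alpha_i * beta_j - alpha_j * beta_i). Collecting: alpha ∧ beta = (3*x^2) dx ∧ dy + (12*x*z) dx ∧ dz + (3*x*z) dy ∧ dz.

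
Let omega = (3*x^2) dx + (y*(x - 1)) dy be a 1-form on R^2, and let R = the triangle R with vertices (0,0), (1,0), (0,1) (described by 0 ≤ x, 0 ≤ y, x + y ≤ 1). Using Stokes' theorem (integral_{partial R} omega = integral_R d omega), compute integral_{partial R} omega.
integral_(partial R) omega = 1/6

Stokes: integral_partial_R omega = integral_R d omega with d omega = (∂Q/∂x - ∂P/∂y) dx ∧ dy.
  ∂Q/∂x = y
  ∂P/∂y = 0
  integrand = ∂Q/∂x - ∂P/∂y = y.
Integrating over R: integral_0^1 integral_0^{1-x} (y) dy dx = 1/6.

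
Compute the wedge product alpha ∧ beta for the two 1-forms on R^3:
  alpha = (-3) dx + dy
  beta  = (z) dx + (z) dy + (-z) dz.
alpha ∧ beta = (-4*z) dx ∧ dy + (3*z) dx ∧ dz + (-z) dy ∧ dz

Distribute the wedge, using dx_i ∧ dx_j = -dx_j ∧ dx_i and dx_i ∧ dx_i = 0. For each pair (i, j) with i < j, the coefficient of dx_i ∧ dx_j in alpha ∧ beta is (alpha_i * beta_j - alpha_j * beta_i). Collecting: alpha ∧ beta = (-4*z) dx ∧ dy + (3*z) dx ∧ dz + (-z) dy ∧ dz.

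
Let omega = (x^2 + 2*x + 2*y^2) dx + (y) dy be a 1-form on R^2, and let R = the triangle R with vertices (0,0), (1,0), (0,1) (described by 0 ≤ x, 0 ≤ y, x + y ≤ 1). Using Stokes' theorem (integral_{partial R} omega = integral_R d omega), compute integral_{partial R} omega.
integral_(partial R) omega = -2/3

Stokes: integral_partial_R omega = integral_R d omega with d omega = (∂Q/∂x - ∂P/∂y) dx ∧ dy.
  ∂Q/∂x = 0
  ∂P/∂y = 4*y
  integrand = ∂Q/∂x - ∂P/∂y = -4*y.
Integrating over R: integral_0^1 integral_0^{1-x} (-4*y) dy dx = -2/3.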